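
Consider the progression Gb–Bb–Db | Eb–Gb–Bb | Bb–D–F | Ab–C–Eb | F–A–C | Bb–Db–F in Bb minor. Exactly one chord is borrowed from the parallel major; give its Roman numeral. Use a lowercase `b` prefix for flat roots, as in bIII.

In Bb minor (with V from harmonic minor) the diatonic chords are Bbm, Cdim, Db, Ebm, F, Gb, Ab. Gb–Bb–Db = Gb, Eb–Gb–Bb = Ebm, Ab–C–Eb = Ab, F–A–C = F and Bb–Db–F = Bbm all belong to that set. Bb–D–F doesn't fit — on degree 1 Bb minor would have Bbm (i). Bb is the degree-1 chord of Bb major, so it is the borrowed I.

I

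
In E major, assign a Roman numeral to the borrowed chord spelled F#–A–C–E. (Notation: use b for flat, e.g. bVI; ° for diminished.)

iiø7

F# is scale degree 2 in E major. Diatonically E major has F#m (ii) on that degree; F#–A–C–E is instead the half-diminished-seventh chord native to E minor, so it takes the label iiø7.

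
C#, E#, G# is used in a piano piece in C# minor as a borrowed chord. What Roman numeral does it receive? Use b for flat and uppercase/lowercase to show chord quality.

I

C# is scale degree 1 in C# minor. The diatonic chord on degree 1 would be C#m (i), but C#–E#–G# is the major chord from C# major. As a borrowed chord it is labeled I.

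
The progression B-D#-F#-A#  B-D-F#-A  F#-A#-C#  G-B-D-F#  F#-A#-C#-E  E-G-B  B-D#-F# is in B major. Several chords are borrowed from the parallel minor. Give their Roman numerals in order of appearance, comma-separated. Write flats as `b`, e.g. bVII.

i7, bVImaj7, iv

The diatonic triads in B major are B, C#m, D#m, E, F#, G#m, A#dim. B–D#–F#–A# = Bmaj7, F#–A#–C# = F#, F#–A#–C#–E = F#7 and B–D#–F# = B are all diatonic. B–D–F#–A doesn't fit — on degree 1 B major would have B (I). Bm7 is the degree-1 chord of B minor, so it is the borrowed i7. But G–B–D–F# is foreign: the diatonic vi on degree 6 is G#m, whereas Gmaj7 comes from B minor. It is labeled bVImaj7. E–G–B doesn't fit — on degree 4 B major would have E (IV). Em is the degree-4 chord of B minor, so it is the borrowed iv.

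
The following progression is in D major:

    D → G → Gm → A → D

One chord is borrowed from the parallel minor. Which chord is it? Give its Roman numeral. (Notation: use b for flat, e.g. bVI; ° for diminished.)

In D major the diatonic chords are D, Em, F#m, G, A, Bm, C#dim. Of the given chords, D, G and A are diatonic. Gm (G–Bb–D) doesn't fit — on degree 4 D major would have G (IV). Gm is the degree-4 chord of D minor, so it is the borrowed iv.

iv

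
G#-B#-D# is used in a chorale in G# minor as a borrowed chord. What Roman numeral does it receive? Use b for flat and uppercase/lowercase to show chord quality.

I

G# is scale degree 1 in G# minor. Diatonically G# minor has G#m (i) on that degree; G#–B#–D# is instead the major chord native to G# major, so it takes the label I.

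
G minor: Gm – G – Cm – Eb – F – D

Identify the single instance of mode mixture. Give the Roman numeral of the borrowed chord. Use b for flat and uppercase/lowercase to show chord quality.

I

G minor has the diatonic set Gm, Adim, Bb, Cm, D, Eb, F (with V from harmonic minor). Of the given chords, Gm, Cm, Eb, F and D are diatonic. G (G–B–D) is not: scale degree 1 in G minor carries Gm (i). In G major the chord on that degree is G, so here it functions as I, borrowed from the parallel major.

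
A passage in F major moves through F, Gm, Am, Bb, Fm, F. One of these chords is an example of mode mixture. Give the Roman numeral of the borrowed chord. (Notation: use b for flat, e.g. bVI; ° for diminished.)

i

F major has the diatonic set F, Gm, Am, Bb, C, Dm, Edim. F, Gm, Am and Bb all belong to that set. Fm (F–Ab–C) is not: scale degree 1 in F major carries F (I). In F minor the chord on that degree is Fm, so here it functions as i, borrowed from the parallel minor.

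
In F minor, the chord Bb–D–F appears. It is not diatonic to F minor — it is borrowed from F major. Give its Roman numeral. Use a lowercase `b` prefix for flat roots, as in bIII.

IV

Bb is scale degree 4 in F minor. The diatonic chord on degree 4 would be Bbm (iv), but Bb–D–F is the major chord from F major. As a borrowed chord it is labeled IV.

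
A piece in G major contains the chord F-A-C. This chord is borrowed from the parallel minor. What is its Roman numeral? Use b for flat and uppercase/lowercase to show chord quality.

bVII

The root F is the lowered 7th scale degree — diatonically G major has F# there. F–A–C is a major chord — the form found in G minor, not the diatonic vii° (F#dim). Borrowed into G major it is written bVII.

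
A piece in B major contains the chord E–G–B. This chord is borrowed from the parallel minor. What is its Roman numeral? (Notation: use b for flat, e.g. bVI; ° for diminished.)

iv

The root E is the diatonic 4th degree of B major; the borrowing shows in the chord quality. E–G–B is a minor chord — the form found in B minor, not the diatonic IV (E). Borrowed into B major it is written iv.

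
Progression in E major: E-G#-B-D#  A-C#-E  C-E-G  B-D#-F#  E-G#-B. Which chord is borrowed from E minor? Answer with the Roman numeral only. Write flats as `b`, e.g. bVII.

E major has the diatonic set E, F#m, G#m, A, B, C#m, D#dim. E–G#–B–D# = Emaj7, A–C#–E = A, B–D#–F# = B and E–G#–B = E are all diatonic. But C–E–G is foreign: the diatonic vi on degree 6 is C#m, whereas C comes from E minor. It is labeled bVI.

bVI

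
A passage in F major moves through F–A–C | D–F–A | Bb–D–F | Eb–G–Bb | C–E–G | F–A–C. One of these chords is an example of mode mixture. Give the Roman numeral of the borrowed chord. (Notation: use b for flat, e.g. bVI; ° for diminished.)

bVII

F major has the diatonic set F, Gm, Am, Bb, C, Dm, Edim. F–A–C = F, D–F–A = Dm, Bb–D–F = Bb and C–E–G = C are all diatonic. But Eb–G–Bb is foreign: the diatonic vii° on degree 7 is Edim, whereas Eb comes from F minor. It is labeled bVII.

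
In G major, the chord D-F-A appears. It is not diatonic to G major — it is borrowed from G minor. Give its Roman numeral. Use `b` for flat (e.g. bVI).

D is scale degree 5 in G major. Diatonically G major has D (V) on that degree; D–F–A is instead the minor chord native to G minor, so it takes the label v.

v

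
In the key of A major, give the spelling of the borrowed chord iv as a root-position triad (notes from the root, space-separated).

The root, D, is scale degree 4 — the same note in A major and A minor; only the chord quality changes. Stacking thirds in A minor on D gives D–F–A.

D F A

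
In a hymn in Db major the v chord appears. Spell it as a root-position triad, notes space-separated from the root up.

Ab Cb Eb

v is built on scale degree 5, which is Ab in both Db major and its parallel. In Db minor the chord on Ab is Ab–Cb–Eb.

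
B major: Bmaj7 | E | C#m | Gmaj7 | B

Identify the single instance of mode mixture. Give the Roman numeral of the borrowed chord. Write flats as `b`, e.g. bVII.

B major has the diatonic set B, C#m, D#m, E, F#, G#m, A#dim. Bmaj7, E, C#m and B are all diatonic. Gmaj7 (G–B–D–F#) doesn't fit — on degree 6 B major would have G#m (vi). Gmaj7 is the degree-6 chord of B minor, so it is the borrowed bVImaj7.

bVImaj7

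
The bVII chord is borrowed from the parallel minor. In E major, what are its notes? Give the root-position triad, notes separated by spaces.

D F# A

Scale degree 7 in E major is D#. bVII uses the lowered form, D, taken from E minor. Stacking thirds in E minor on D gives D–F#–A.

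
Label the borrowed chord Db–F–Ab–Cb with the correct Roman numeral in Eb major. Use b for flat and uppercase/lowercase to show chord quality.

Db is the lowered form of scale degree 7 in Eb major (the diatonic degree 7 is D). Db–F–Ab–Cb is a dominant-seventh chord — the form found in Eb minor, not the diatonic vii° (Ddim). Borrowed into Eb major it is written bVII7.

bVII7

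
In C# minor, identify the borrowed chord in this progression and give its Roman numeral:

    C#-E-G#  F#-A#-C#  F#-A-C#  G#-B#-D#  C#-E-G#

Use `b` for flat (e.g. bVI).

The diatonic triads in C# minor (with V from harmonic minor) are C#m, D#dim, E, F#m, G#, A, B. Of the given chords, C#–E–G# = C#m, F#–A–C# = F#m and G#–B#–D# = G# are diatonic. F#–A#–C# doesn't fit — on degree 4 C# minor would have F#m (iv). F# is the degree-4 chord of C# major, so it is the borrowed IV.

IV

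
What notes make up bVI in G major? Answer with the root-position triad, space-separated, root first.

Eb G Bb

bVI is built on the lowered scale degree 6. In G major degree 6 is E; lowered it becomes Eb. Stacking thirds in G minor on Eb gives Eb–G–Bb.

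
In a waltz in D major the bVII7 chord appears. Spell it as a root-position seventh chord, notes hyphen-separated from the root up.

C-E-G-Bb

bVII7 is built on the lowered scale degree 7. In D major degree 7 is C#; lowered it becomes C. Building the dominant-seventh chord from the parallel minor on C: C–E–G–Bb.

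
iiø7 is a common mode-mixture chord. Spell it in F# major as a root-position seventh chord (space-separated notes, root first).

G# B D F#

iiø7 is built on scale degree 2, which is G# in both F# major and its parallel. Stacking thirds in F# minor on G# gives G#–B–D–F#.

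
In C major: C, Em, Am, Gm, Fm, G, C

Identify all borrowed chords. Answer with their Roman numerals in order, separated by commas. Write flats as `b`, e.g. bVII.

The diatonic triads in C major are C, Dm, Em, F, G, Am, Bdim. C, Em, Am and G are all diatonic. But Gm (G–Bb–D) is foreign: the diatonic V on degree 5 is G, whereas Gm comes from C minor. It is labeled v. Fm (F–Ab–C) doesn't fit — on degree 4 C major would have F (IV). Fm is the degree-4 chord of C minor, so it is the borrowed iv.

v, iv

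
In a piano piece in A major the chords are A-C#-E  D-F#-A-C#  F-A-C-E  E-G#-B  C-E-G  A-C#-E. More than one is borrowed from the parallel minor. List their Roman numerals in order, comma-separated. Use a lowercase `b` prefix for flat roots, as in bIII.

bVImaj7, bIII

In A major the diatonic chords are A, Bm, C#m, D, E, F#m, G#dim. Of the given chords, A–C#–E = A, D–F#–A–C# = Dmaj7 and E–G#–B = E are diatonic. But F–A–C–E is foreign: the diatonic vi on degree 6 is F#m, whereas Fmaj7 comes from A minor. It is labeled bVImaj7. But C–E–G is foreign: the diatonic iii on degree 3 is C#m, whereas C comes from A minor. It is labeled bIII.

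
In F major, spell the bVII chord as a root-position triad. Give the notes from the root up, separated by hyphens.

Eb-G-Bb

Scale degree 7 in F major is E. bVII uses the lowered form, Eb, taken from F minor. Stacking thirds in F minor on Eb gives Eb–G–Bb.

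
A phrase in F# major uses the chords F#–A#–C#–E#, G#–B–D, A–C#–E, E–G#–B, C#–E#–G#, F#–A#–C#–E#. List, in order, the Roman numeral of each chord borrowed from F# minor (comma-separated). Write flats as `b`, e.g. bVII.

The diatonic triads in F# major are F#, G#m, A#m, B, C#, D#m, E#dim. F#–A#–C#–E# = F#maj7 and C#–E#–G# = C# are both diatonic. But G#–B–D is foreign: the diatonic ii on degree 2 is G#m, whereas G#dim comes from F# minor. It is labeled ii°. But A–C#–E is foreign: the diatonic iii on degree 3 is A#m, whereas A comes from F# minor. It is labeled bIII. E–G#–B is not: scale degree 7 in F# major carries E#dim (vii°). In F# minor the chord on that degree is E, so here it functions as bVII, borrowed from the parallel minor.

ii°, bIII, bVII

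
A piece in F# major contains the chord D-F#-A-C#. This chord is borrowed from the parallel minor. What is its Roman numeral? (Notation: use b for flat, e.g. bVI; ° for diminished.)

bVImaj7

In F# major scale degree 6 is D#; D is its lowered form, from F# minor. Diatonically F# major has D#m (vi) on that degree; D–F#–A–C# is instead the major-seventh chord native to F# minor, so it takes the label bVImaj7.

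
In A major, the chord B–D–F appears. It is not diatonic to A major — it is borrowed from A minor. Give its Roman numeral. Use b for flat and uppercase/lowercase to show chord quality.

The root B is the diatonic 2nd degree of A major; the borrowing shows in the chord quality. Diatonically A major has Bm (ii) on that degree; B–D–F is instead the diminished chord native to A minor, so it takes the label ii°.

ii°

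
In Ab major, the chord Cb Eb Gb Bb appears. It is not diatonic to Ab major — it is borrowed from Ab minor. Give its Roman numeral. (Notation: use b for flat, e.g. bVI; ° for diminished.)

Cb is the lowered form of scale degree 3 in Ab major (the diatonic degree 3 is C). Cb–Eb–Gb–Bb is a major-seventh chord — the form found in Ab minor, not the diatonic iii (Cm). Borrowed into Ab major it is written bIIImaj7.

bIIImaj7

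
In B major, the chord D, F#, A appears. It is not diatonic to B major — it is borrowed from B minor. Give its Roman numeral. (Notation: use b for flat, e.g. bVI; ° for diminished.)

bIII

D is the lowered form of scale degree 3 in B major (the diatonic degree 3 is D#). Diatonically B major has D#m (iii) on that degree; D–F#–A is instead the major chord native to B minor, so it takes the label bIII.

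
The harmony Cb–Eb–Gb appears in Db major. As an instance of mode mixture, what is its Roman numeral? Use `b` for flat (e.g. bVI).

Cb is the lowered form of scale degree 7 in Db major (the diatonic degree 7 is C). The diatonic chord on degree 7 would be Cdim (vii°), but Cb–Eb–Gb is the major chord from Db minor. As a borrowed chord it is labeled bVII.

bVII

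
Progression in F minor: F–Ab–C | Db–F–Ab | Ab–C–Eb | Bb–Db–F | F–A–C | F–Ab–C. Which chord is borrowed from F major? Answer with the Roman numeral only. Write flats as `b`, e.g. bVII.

In F minor (with V from harmonic minor) the diatonic chords are Fm, Gdim, Ab, Bbm, C, Db, Eb. Of the given chords, F–Ab–C = Fm, Db–F–Ab = Db, Ab–C–Eb = Ab and Bb–Db–F = Bbm are diatonic. F–A–C doesn't fit — on degree 1 F minor would have Fm (i). F is the degree-1 chord of F major, so it is the borrowed I.

I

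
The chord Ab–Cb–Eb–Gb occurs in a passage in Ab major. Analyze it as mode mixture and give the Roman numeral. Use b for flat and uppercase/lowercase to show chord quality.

i7

Ab is scale degree 1 in Ab major. Diatonically Ab major has Ab (I) on that degree; Ab–Cb–Eb–Gb is instead the minor-seventh chord native to Ab minor, so it takes the label i7.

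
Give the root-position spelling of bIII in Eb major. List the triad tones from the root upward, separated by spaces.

Gb Bb Db

bIII is built on the lowered scale degree 3. In Eb major degree 3 is G; lowered it becomes Gb. Building the major chord from the parallel minor on Gb: Gb–Bb–Db.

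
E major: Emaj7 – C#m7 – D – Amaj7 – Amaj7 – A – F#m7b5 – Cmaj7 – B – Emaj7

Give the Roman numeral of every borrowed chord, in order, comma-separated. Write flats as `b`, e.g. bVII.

In E major the diatonic chords are E, F#m, G#m, A, B, C#m, D#dim. Of the given chords, Emaj7, C#m7, Amaj7, A and B are diatonic. D (D–F#–A) doesn't fit — on degree 7 E major would have D#dim (vii°). D is the degree-7 chord of E minor, so it is the borrowed bVII. F#m7b5 (F#–A–C–E) doesn't fit — on degree 2 E major would have F#m (ii). F#m7b5 is the degree-2 chord of E minor, so it is the borrowed iiø7. But Cmaj7 (C–E–G–B) is foreign: the diatonic vi on degree 6 is C#m, whereas Cmaj7 comes from E minor. It is labeled bVImaj7.

bVII, iiø7, bVImaj7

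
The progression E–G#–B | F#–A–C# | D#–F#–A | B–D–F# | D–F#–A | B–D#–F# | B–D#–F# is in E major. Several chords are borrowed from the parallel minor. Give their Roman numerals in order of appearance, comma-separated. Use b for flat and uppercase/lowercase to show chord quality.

v, bVII

The diatonic triads in E major are E, F#m, G#m, A, B, C#m, D#dim. E–G#–B = E, F#–A–C# = F#m, D#–F#–A = D#dim and B–D#–F# = B all belong to that set. B–D–F# is not: scale degree 5 in E major carries B (V). In E minor the chord on that degree is Bm, so here it functions as v, borrowed from the parallel minor. D–F#–A is not: scale degree 7 in E major carries D#dim (vii°). In E minor the chord on that degree is D, so here it functions as bVII, borrowed from the parallel minor.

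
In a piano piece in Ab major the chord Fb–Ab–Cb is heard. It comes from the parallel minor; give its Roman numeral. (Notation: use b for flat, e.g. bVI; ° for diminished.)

bVI

In Ab major scale degree 6 is F; Fb is its lowered form, from Ab minor. The diatonic chord on degree 6 would be Fm (vi), but Fb–Ab–Cb is the major chord from Ab minor. As a borrowed chord it is labeled bVI.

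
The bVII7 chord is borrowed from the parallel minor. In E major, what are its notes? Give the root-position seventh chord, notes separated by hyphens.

The root of bVII7 is the lowered 7th degree: D# becomes D. Building the dominant-seventh chord from the parallel minor on D: D–F#–A–C.

D-F#-A-C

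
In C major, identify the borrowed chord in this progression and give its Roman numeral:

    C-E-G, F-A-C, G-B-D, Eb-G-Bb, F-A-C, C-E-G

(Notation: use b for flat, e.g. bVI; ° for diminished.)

In C major the diatonic chords are C, Dm, Em, F, G, Am, Bdim. C–E–G = C, F–A–C = F and G–B–D = G all belong to that set. Eb–G–Bb doesn't fit — on degree 3 C major would have Em (iii). Eb is the degree-3 chord of C minor, so it is the borrowed bIII.

bIII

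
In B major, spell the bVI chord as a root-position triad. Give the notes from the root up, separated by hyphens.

G-B-D

bVI is built on the lowered scale degree 6. In B major degree 6 is G#; lowered it becomes G. In B minor the chord on G is G–B–D.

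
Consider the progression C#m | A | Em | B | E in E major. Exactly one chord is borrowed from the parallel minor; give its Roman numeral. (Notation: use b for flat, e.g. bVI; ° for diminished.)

The diatonic triads in E major are E, F#m, G#m, A, B, C#m, D#dim. C#m, A, B and E all belong to that set. Em (E–G–B) doesn't fit — on degree 1 E major would have E (I). Em is the degree-1 chord of E minor, so it is the borrowed i.

i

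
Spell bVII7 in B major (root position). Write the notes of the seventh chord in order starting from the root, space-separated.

A C# E G

bVII7 is built on the lowered scale degree 7. In B major degree 7 is A#; lowered it becomes A. Building the dominant-seventh chord from the parallel minor on A: A–C#–E–G.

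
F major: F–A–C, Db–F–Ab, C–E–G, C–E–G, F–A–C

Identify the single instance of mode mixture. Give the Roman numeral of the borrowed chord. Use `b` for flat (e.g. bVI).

The diatonic triads in F major are F, Gm, Am, Bb, C, Dm, Edim. F–A–C = F and C–E–G = C both belong to that set. But Db–F–Ab is foreign: the diatonic vi on degree 6 is Dm, whereas Db comes from F minor. It is labeled bVI.

bVI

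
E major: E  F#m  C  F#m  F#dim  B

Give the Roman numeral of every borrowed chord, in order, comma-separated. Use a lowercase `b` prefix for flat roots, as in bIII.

The diatonic triads in E major are E, F#m, G#m, A, B, C#m, D#dim. E, F#m and B are all diatonic. But C (C–E–G) is foreign: the diatonic vi on degree 6 is C#m, whereas C comes from E minor. It is labeled bVI. F#dim (F#–A–C) is not: scale degree 2 in E major carries F#m (ii). In E minor the chord on that degree is F#dim, so here it functions as ii°, borrowed from the parallel minor.

bVI, ii°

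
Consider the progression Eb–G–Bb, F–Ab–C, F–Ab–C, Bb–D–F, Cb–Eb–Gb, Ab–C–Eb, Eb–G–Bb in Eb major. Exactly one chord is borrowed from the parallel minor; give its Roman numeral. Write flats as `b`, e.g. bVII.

Eb major has the diatonic set Eb, Fm, Gm, Ab, Bb, Cm, Ddim. Eb–G–Bb = Eb, F–Ab–C = Fm, Bb–D–F = Bb and Ab–C–Eb = Ab are all diatonic. Cb–Eb–Gb is not: scale degree 6 in Eb major carries Cm (vi). In Eb minor the chord on that degree is Cb, so here it functions as bVI, borrowed from the parallel minor.

bVI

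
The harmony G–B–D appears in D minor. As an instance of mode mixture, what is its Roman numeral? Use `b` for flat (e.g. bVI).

The root G is the diatonic 4th degree of D minor; the borrowing shows in the chord quality. The diatonic chord on degree 4 would be Gm (iv), but G–B–D is the major chord from D major. As a borrowed chord it is labeled IV.

IV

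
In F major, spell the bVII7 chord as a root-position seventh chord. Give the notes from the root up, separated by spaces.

bVII7 is built on the lowered scale degree 7. In F major degree 7 is E; lowered it becomes Eb. Building the dominant-seventh chord from the parallel minor on Eb: Eb–G–Bb–Db.

Eb G Bb Db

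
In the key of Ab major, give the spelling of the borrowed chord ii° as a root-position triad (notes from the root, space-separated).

Bb Db Fb

The root, Bb, is scale degree 2 — the same note in Ab major and Ab minor; only the chord quality changes. In Ab minor the chord on Bb is Bb–Db–Fb.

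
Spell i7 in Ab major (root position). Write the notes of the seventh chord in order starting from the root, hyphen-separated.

Ab-Cb-Eb-Gb

i7 is built on scale degree 1, which is Ab in both Ab major and its parallel. Stacking thirds in Ab minor on Ab gives Ab–Cb–Eb–Gb.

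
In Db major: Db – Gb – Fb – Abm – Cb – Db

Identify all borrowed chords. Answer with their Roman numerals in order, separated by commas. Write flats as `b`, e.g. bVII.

The diatonic triads in Db major are Db, Ebm, Fm, Gb, Ab, Bbm, Cdim. Db and Gb are both diatonic. Fb (Fb–Ab–Cb) doesn't fit — on degree 3 Db major would have Fm (iii). Fb is the degree-3 chord of Db minor, so it is the borrowed bIII. Abm (Ab–Cb–Eb) doesn't fit — on degree 5 Db major would have Ab (V). Abm is the degree-5 chord of Db minor, so it is the borrowed v. Cb (Cb–Eb–Gb) doesn't fit — on degree 7 Db major would have Cdim (vii°). Cb is the degree-7 chord of Db minor, so it is the borrowed bVII.

bIII, v, bVII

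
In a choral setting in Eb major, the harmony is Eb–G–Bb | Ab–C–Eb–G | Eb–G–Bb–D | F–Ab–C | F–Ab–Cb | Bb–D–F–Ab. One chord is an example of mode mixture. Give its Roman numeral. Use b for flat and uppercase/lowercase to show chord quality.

Eb major has the diatonic set Eb, Fm, Gm, Ab, Bb, Cm, Ddim. Eb–G–Bb = Eb, Ab–C–Eb–G = Abmaj7, Eb–G–Bb–D = Ebmaj7, F–Ab–C = Fm and Bb–D–F–Ab = Bb7 are all diatonic. F–Ab–Cb doesn't fit — on degree 2 Eb major would have Fm (ii). Fdim is the degree-2 chord of Eb minor, so it is the borrowed ii°.

ii°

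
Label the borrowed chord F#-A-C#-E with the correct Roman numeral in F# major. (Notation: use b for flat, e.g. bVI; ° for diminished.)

F# is scale degree 1 in F# major. The diatonic chord on degree 1 would be F# (I), but F#–A–C#–E is the minor-seventh chord from F# minor. As a borrowed chord it is labeled i7.

i7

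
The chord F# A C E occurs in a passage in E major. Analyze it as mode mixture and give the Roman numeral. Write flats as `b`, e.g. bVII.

F# is scale degree 2 in E major. F#–A–C–E is a half-diminished-seventh chord — the form found in E minor, not the diatonic ii (F#m). Borrowed into E major it is written iiø7.

iiø7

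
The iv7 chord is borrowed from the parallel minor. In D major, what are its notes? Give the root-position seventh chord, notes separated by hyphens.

The root, G, is scale degree 4 — the same note in D major and D minor; only the chord quality changes. In D minor the chord on G is G–Bb–D–F.

G-Bb-D-F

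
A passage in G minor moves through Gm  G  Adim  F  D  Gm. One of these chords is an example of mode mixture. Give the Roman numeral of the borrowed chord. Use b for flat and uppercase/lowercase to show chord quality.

I

The diatonic triads in G minor (with V from harmonic minor) are Gm, Adim, Bb, Cm, D, Eb, F. Gm, Adim, F and D are all diatonic. G (G–B–D) doesn't fit — on degree 1 G minor would have Gm (i). G is the degree-1 chord of G major, so it is the borrowed I.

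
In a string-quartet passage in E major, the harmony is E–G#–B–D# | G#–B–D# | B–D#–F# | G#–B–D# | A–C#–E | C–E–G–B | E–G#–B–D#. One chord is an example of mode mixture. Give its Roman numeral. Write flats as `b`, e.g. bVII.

E major has the diatonic set E, F#m, G#m, A, B, C#m, D#dim. Of the given chords, E–G#–B–D# = Emaj7, G#–B–D# = G#m, B–D#–F# = B and A–C#–E = A are diatonic. But C–E–G–B is foreign: the diatonic vi on degree 6 is C#m, whereas Cmaj7 comes from E minor. It is labeled bVImaj7.

bVImaj7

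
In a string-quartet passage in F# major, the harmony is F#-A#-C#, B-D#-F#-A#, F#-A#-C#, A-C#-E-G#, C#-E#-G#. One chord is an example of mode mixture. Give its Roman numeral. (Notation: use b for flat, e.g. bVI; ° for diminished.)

F# major has the diatonic set F#, G#m, A#m, B, C#, D#m, E#dim. Of the given chords, F#–A#–C# = F#, B–D#–F#–A# = Bmaj7 and C#–E#–G# = C# are diatonic. But A–C#–E–G# is foreign: the diatonic iii on degree 3 is A#m, whereas Amaj7 comes from F# minor. It is labeled bIIImaj7.

bIIImaj7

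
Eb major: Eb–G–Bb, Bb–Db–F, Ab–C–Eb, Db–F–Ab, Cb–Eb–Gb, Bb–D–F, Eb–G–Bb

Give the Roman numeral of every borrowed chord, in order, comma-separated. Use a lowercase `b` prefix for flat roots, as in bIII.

Eb major has the diatonic set Eb, Fm, Gm, Ab, Bb, Cm, Ddim. Eb–G–Bb = Eb, Ab–C–Eb = Ab and Bb–D–F = Bb are all diatonic. But Bb–Db–F is foreign: the diatonic V on degree 5 is Bb, whereas Bbm comes from Eb minor. It is labeled v. Db–F–Ab doesn't fit — on degree 7 Eb major would have Ddim (vii°). Db is the degree-7 chord of Eb minor, so it is the borrowed bVII. But Cb–Eb–Gb is foreign: the diatonic vi on degree 6 is Cm, whereas Cb comes from Eb minor. It is labeled bVI.

v, bVII, bVI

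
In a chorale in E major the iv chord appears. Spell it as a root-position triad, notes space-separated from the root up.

A C E

iv is built on scale degree 4, which is A in both E major and its parallel. Building the minor chord from the parallel minor on A: A–C–E.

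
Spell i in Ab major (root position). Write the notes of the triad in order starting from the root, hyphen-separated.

Ab-Cb-Eb

The root, Ab, is scale degree 1 — the same note in Ab major and Ab minor; only the chord quality changes. Building the minor chord from the parallel minor on Ab: Ab–Cb–Eb.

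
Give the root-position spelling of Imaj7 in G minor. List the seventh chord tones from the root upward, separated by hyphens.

G-B-D-F#

Imaj7 is built on scale degree 1, which is G in both G minor and its parallel. Stacking thirds in G major on G gives G–B–D–F#.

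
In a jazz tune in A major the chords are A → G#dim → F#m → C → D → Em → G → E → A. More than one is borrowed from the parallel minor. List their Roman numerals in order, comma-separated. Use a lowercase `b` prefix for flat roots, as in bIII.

A major has the diatonic set A, Bm, C#m, D, E, F#m, G#dim. A, G#dim, F#m, D and E are all diatonic. C (C–E–G) is not: scale degree 3 in A major carries C#m (iii). In A minor the chord on that degree is C, so here it functions as bIII, borrowed from the parallel minor. Em (E–G–B) doesn't fit — on degree 5 A major would have E (V). Em is the degree-5 chord of A minor, so it is the borrowed v. G (G–B–D) doesn't fit — on degree 7 A major would have G#dim (vii°). G is the degree-7 chord of A minor, so it is the borrowed bVII.

bIII, v, bVII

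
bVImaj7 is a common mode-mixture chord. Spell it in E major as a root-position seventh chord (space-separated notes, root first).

The root of bVImaj7 is the lowered 6th degree: C# becomes C. In E minor the chord on C is C–E–G–B.

C E G B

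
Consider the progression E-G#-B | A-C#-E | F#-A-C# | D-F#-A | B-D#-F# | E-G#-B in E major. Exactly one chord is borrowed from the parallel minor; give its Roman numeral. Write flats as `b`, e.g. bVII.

E major has the diatonic set E, F#m, G#m, A, B, C#m, D#dim. E–G#–B = E, A–C#–E = A, F#–A–C# = F#m and B–D#–F# = B are all diatonic. D–F#–A is not: scale degree 7 in E major carries D#dim (vii°). In E minor the chord on that degree is D, so here it functions as bVII, borrowed from the parallel minor.

bVII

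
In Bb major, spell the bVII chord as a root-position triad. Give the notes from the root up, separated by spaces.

Scale degree 7 in Bb major is A. bVII uses the lowered form, Ab, taken from Bb minor. Building the major chord from the parallel minor on Ab: Ab–C–Eb.

Ab C Eb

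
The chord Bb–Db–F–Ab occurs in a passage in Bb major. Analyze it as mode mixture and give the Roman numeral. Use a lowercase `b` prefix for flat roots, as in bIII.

The root Bb is the diatonic 1st degree of Bb major; the borrowing shows in the chord quality. The diatonic chord on degree 1 would be Bb (I), but Bb–Db–F–Ab is the minor-seventh chord from Bb minor. As a borrowed chord it is labeled i7.

i7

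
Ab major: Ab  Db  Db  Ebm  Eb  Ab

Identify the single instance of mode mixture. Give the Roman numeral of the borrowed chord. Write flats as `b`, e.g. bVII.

The diatonic triads in Ab major are Ab, Bbm, Cm, Db, Eb, Fm, Gdim. Of the given chords, Ab, Db and Eb are diatonic. But Ebm (Eb–Gb–Bb) is foreign: the diatonic V on degree 5 is Eb, whereas Ebm comes from Ab minor. It is labeled v.

v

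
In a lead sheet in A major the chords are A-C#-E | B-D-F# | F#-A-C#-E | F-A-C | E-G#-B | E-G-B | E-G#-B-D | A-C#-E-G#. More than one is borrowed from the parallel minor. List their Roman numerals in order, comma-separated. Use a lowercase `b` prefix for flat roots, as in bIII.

bVI, v

A major has the diatonic set A, Bm, C#m, D, E, F#m, G#dim. Of the given chords, A–C#–E = A, B–D–F# = Bm, F#–A–C#–E = F#m7, E–G#–B = E, E–G#–B–D = E7 and A–C#–E–G# = Amaj7 are diatonic. But F–A–C is foreign: the diatonic vi on degree 6 is F#m, whereas F comes from A minor. It is labeled bVI. E–G–B doesn't fit — on degree 5 A major would have E (V). Em is the degree-5 chord of A minor, so it is the borrowed v.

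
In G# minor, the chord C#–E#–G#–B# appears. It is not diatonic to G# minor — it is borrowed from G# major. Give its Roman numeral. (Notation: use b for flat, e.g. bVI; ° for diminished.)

IVmaj7

The root C# is the diatonic 4th degree of G# minor; the borrowing shows in the chord quality. The diatonic chord on degree 4 would be C#m (iv), but C#–E#–G#–B# is the major-seventh chord from G# major. As a borrowed chord it is labeled IVmaj7.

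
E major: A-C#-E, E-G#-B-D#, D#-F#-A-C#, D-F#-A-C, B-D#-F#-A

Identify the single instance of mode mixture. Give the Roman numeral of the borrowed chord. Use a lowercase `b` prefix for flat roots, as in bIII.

E major has the diatonic set E, F#m, G#m, A, B, C#m, D#dim. A–C#–E = A, E–G#–B–D# = Emaj7, D#–F#–A–C# = D#m7b5 and B–D#–F#–A = B7 all belong to that set. D–F#–A–C is not: scale degree 7 in E major carries D#dim (vii°). In E minor the chord on that degree is D7, so here it functions as bVII7, borrowed from the parallel minor.

bVII7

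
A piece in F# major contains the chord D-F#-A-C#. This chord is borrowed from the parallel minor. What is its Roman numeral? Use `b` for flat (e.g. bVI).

In F# major scale degree 6 is D#; D is its lowered form, from F# minor. The diatonic chord on degree 6 would be D#m (vi), but D–F#–A–C# is the major-seventh chord from F# minor. As a borrowed chord it is labeled bVImaj7.

bVImaj7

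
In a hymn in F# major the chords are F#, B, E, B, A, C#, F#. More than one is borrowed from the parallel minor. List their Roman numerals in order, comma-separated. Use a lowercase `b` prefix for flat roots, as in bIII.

bVII, bIII

F# major has the diatonic set F#, G#m, A#m, B, C#, D#m, E#dim. F#, B and C# are all diatonic. E (E–G#–B) is not: scale degree 7 in F# major carries E#dim (vii°). In F# minor the chord on that degree is E, so here it functions as bVII, borrowed from the parallel minor. But A (A–C#–E) is foreign: the diatonic iii on degree 3 is A#m, whereas A comes from F# minor. It is labeled bIII.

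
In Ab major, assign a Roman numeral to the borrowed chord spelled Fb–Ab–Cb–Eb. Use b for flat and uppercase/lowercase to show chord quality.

bVImaj7

In Ab major scale degree 6 is F; Fb is its lowered form, from Ab minor. The diatonic chord on degree 6 would be Fm (vi), but Fb–Ab–Cb–Eb is the major-seventh chord from Ab minor. As a borrowed chord it is labeled bVImaj7.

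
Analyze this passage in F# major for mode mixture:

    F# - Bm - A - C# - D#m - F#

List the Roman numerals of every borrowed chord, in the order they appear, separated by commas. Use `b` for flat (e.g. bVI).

iv, bIII

F# major has the diatonic set F#, G#m, A#m, B, C#, D#m, E#dim. F#, C# and D#m all belong to that set. But Bm (B–D–F#) is foreign: the diatonic IV on degree 4 is B, whereas Bm comes from F# minor. It is labeled iv. But A (A–C#–E) is foreign: the diatonic iii on degree 3 is A#m, whereas A comes from F# minor. It is labeled bIII.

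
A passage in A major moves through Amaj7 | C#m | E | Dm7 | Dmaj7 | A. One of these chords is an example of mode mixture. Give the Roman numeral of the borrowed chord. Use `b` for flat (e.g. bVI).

iv7

A major has the diatonic set A, Bm, C#m, D, E, F#m, G#dim. Amaj7, C#m, E, Dmaj7 and A all belong to that set. Dm7 (D–F–A–C) is not: scale degree 4 in A major carries D (IV). In A minor the chord on that degree is Dm7, so here it functions as iv7, borrowed from the parallel minor.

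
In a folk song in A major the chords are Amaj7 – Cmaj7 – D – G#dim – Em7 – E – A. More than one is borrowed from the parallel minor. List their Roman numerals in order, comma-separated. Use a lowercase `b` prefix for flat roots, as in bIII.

bIIImaj7, v7

A major has the diatonic set A, Bm, C#m, D, E, F#m, G#dim. Amaj7, D, G#dim, E and A are all diatonic. Cmaj7 (C–E–G–B) is not: scale degree 3 in A major carries C#m (iii). In A minor the chord on that degree is Cmaj7, so here it functions as bIIImaj7, borrowed from the parallel minor. Em7 (E–G–B–D) is not: scale degree 5 in A major carries E (V). In A minor the chord on that degree is Em7, so here it functions as v7, borrowed from the parallel minor.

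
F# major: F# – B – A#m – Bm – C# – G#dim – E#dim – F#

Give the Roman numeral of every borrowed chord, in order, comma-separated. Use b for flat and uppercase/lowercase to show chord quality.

iv, ii°

In F# major the diatonic chords are F#, G#m, A#m, B, C#, D#m, E#dim. F#, B, A#m, C# and E#dim are all diatonic. But Bm (B–D–F#) is foreign: the diatonic IV on degree 4 is B, whereas Bm comes from F# minor. It is labeled iv. G#dim (G#–B–D) is not: scale degree 2 in F# major carries G#m (ii). In F# minor the chord on that degree is G#dim, so here it functions as ii°, borrowed from the parallel minor.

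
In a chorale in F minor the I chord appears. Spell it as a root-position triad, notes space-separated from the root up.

The root, F, is scale degree 1 — the same note in F minor and F major; only the chord quality changes. Stacking thirds in F major on F gives F–A–C.

F A C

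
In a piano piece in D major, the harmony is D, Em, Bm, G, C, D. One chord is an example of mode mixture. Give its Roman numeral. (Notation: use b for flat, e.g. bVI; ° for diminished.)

bVII

D major has the diatonic set D, Em, F#m, G, A, Bm, C#dim. D, Em, Bm and G all belong to that set. C (C–E–G) doesn't fit — on degree 7 D major would have C#dim (vii°). C is the degree-7 chord of D minor, so it is the borrowed bVII.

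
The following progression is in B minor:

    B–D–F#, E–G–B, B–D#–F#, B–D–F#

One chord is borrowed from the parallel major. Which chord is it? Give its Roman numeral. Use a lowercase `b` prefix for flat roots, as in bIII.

I

In B minor (with V from harmonic minor) the diatonic chords are Bm, C#dim, D, Em, F#, G, A. B–D–F# = Bm and E–G–B = Em both belong to that set. B–D#–F# is not: scale degree 1 in B minor carries Bm (i). In B major the chord on that degree is B, so here it functions as I, borrowed from the parallel major.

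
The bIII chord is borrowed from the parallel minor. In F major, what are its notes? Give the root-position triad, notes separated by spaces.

Ab C Eb

The root of bIII is the lowered 3rd degree: A becomes Ab. Building the major chord from the parallel minor on Ab: Ab–C–Eb.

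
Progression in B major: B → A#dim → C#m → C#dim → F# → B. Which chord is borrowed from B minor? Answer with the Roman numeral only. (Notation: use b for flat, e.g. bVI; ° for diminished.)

The diatonic triads in B major are B, C#m, D#m, E, F#, G#m, A#dim. B, A#dim, C#m and F# all belong to that set. But C#dim (C#–E–G) is foreign: the diatonic ii on degree 2 is C#m, whereas C#dim comes from B minor. It is labeled ii°.

ii°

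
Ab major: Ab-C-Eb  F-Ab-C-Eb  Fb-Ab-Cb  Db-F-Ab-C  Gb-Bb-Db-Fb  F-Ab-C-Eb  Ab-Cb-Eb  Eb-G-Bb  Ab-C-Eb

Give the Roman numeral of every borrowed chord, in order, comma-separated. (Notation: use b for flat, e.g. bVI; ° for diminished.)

In Ab major the diatonic chords are Ab, Bbm, Cm, Db, Eb, Fm, Gdim. Ab–C–Eb = Ab, F–Ab–C–Eb = Fm7, Db–F–Ab–C = Dbmaj7 and Eb–G–Bb = Eb are all diatonic. Fb–Ab–Cb doesn't fit — on degree 6 Ab major would have Fm (vi). Fb is the degree-6 chord of Ab minor, so it is the borrowed bVI. Gb–Bb–Db–Fb is not: scale degree 7 in Ab major carries Gdim (vii°). In Ab minor the chord on that degree is Gb7, so here it functions as bVII7, borrowed from the parallel minor. Ab–Cb–Eb doesn't fit — on degree 1 Ab major would have Ab (I). Abm is the degree-1 chord of Ab minor, so it is the borrowed i.

bVI, bVII7, i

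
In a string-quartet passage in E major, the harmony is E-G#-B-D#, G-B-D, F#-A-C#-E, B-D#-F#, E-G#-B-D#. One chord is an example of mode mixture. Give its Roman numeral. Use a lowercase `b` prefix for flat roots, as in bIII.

bIII

In E major the diatonic chords are E, F#m, G#m, A, B, C#m, D#dim. Of the given chords, E–G#–B–D# = Emaj7, F#–A–C#–E = F#m7 and B–D#–F# = B are diatonic. G–B–D doesn't fit — on degree 3 E major would have G#m (iii). G is the degree-3 chord of E minor, so it is the borrowed bIII.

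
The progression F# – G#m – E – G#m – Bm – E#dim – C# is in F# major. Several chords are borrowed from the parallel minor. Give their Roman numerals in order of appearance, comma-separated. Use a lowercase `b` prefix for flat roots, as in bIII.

bVII, iv

In F# major the diatonic chords are F#, G#m, A#m, B, C#, D#m, E#dim. Of the given chords, F#, G#m, E#dim and C# are diatonic. E (E–G#–B) doesn't fit — on degree 7 F# major would have E#dim (vii°). E is the degree-7 chord of F# minor, so it is the borrowed bVII. Bm (B–D–F#) is not: scale degree 4 in F# major carries B (IV). In F# minor the chord on that degree is Bm, so here it functions as iv, borrowed from the parallel minor.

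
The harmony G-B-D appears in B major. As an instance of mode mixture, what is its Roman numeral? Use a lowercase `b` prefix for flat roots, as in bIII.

bVI

The root G is the lowered 6th scale degree — diatonically B major has G# there. The diatonic chord on degree 6 would be G#m (vi), but G–B–D is the major chord from B minor. As a borrowed chord it is labeled bVI.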